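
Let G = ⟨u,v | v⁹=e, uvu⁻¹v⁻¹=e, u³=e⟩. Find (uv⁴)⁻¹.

The order of (uv⁴) is 9 (smallest k with (uv⁴)ᵏ = e), so (uv⁴)⁻¹ = (uv⁴)⁸ = u²v⁵.
Check: (uv⁴) · (u²v⁵) → (uv⁴) · u² = v⁴;   (v⁴) · v⁵ = e, giving e as required.

Answer: u²v⁵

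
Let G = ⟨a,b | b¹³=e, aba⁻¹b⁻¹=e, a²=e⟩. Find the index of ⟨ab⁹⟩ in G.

First find ord(ab⁹) by computing successive powers:
  (ab⁹)¹ = ab⁹, (ab⁹)² = b⁵, (ab⁹)³ = ab, (ab⁹)⁴ = b¹⁰, (ab⁹)⁵ = ab⁶, (ab⁹)⁶ = b², (ab⁹)⁷ = ab¹¹, (ab⁹)⁸ = b⁷, (ab⁹)⁹ = ab³, (ab⁹)¹⁰ = b¹², (ab⁹)¹¹ = ab⁸, (ab⁹)¹² = b⁴, (ab⁹)¹³ = a, (ab⁹)¹⁴ = b⁹, (ab⁹)¹⁵ = ab⁵, (ab⁹)¹⁶ = b, (ab⁹)¹⁷ = ab¹⁰, (ab⁹)¹⁸ = b⁶, (ab⁹)¹⁹ = ab², (ab⁹)²⁰ = b¹¹, (ab⁹)²¹ = ab⁷, (ab⁹)²² = b³, (ab⁹)²³ = ab¹², (ab⁹)²⁴ = b⁸, (ab⁹)²⁵ = ab⁴, (ab⁹)²⁶ = e.
So |⟨ab⁹⟩| = ord(ab⁹) = 26. With |G| = 26, by Lagrange [G : ⟨ab⁹⟩] = 26/26 = 1.

Answer: 1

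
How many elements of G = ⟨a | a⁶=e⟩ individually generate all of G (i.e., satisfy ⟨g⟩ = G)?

G is cyclic of order 6. An element generates G iff its order is 6, and a cyclic group of order 6 has exactly φ(6) = 2 such elements.

Answer: 2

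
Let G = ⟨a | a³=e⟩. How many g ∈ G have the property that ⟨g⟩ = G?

G is cyclic of order 3. An element generates G iff its order is 3, and a cyclic group of order 3 has exactly φ(3) = 2 such elements.

Answer: 2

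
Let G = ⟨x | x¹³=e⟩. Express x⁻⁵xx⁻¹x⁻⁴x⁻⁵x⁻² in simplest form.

Multiply left to right, reducing at each step:
  (x⁸) · x = x⁹
  (x⁹) · x⁻¹ = x⁸
  (x⁸) · x⁻⁴ = x⁴
  (x⁴) · x⁻⁵ = x¹²
  (x¹²) · x⁻² = x¹⁰

Answer: x¹⁰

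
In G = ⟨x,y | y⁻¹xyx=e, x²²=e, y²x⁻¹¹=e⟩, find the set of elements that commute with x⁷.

⟨x⁷⟩ ⊆ C_G(x⁷) since powers of x⁷ commute with x⁷; so |C_G(x⁷)| ≥ |⟨x⁷⟩| = 22.
By orbit–stabilizer, |C_G(x⁷)| = |G| / |conj. class of x⁷| = 44 / 2 = 22.
The 22 elements commuting with x⁷ are {e, x, x², x³, x⁴, x⁵, x⁶, x⁷, x⁸, x⁹, x¹⁰, x¹¹, x¹², x¹³, x¹⁴, x¹⁵, x¹⁶, x¹⁷, x¹⁸, x¹⁹, x²⁰, x²¹}.

Answer: {e, x, x², x³, x⁴, x⁵, x⁶, x⁷, x⁸, x⁹, x¹⁰, x¹¹, x¹², x¹³, x¹⁴, x¹⁵, x¹⁶, x¹⁷, x¹⁸, x¹⁹, x²⁰, x²¹}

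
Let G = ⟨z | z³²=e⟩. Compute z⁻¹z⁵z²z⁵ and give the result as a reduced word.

Multiply left to right, reducing at each step:
  (z³¹) · z⁵ = z⁴
  (z⁴) · z² = z⁶
  (z⁶) · z⁵ = z¹¹

Answer: z¹¹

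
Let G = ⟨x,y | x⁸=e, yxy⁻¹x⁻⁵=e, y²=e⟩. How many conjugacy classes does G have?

The conjugacy classes (representative and size) are:
  [e] (size 1), [x⁵] (size 2), [x²] (size 1), [x⁷] (size 2), [x⁴] (size 1), [x⁶] (size 1), [y] (size 2), [x⁵y] (size 2), [x²y] (size 2), [x³y] (size 2).
Class equation: 1 + 2 + 1 + 2 + 1 + 1 + 2 + 2 + 2 + 2 = 16 = |G|. So G has 10 conjugacy classes.

Answer: 10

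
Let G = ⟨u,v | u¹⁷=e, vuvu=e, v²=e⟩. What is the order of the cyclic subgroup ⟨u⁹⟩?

|⟨u⁹⟩| equals the order of u⁹. Compute successive powers until reaching e:
  (u⁹)¹ = u⁹, (u⁹)² = u, (u⁹)³ = u¹⁰, (u⁹)⁴ = u², (u⁹)⁵ = u¹¹, (u⁹)⁶ = u³, (u⁹)⁷ = u¹², (u⁹)⁸ = u⁴, (u⁹)⁹ = u¹³, (u⁹)¹⁰ = u⁵, (u⁹)¹¹ = u¹⁴, (u⁹)¹² = u⁶, (u⁹)¹³ = u¹⁵, (u⁹)¹⁴ = u⁷, (u⁹)¹⁵ = u¹⁶, (u⁹)¹⁶ = u⁸, (u⁹)¹⁷ = e.
The smallest positive k with (u⁹)ᵏ = e is 17, so |⟨u⁹⟩| = 17.

Answer: 17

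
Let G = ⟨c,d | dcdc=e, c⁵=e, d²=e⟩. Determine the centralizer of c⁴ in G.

⟨c⁴⟩ ⊆ C_G(c⁴) since powers of c⁴ commute with c⁴; so |C_G(c⁴)| ≥ |⟨c⁴⟩| = 5.
By orbit–stabilizer, |C_G(c⁴)| = |G| / |conj. class of c⁴| = 10 / 2 = 5.
The 5 elements commuting with c⁴ are {e, c, c², c³, c⁴}.

Answer: {e, c, c², c³, c⁴}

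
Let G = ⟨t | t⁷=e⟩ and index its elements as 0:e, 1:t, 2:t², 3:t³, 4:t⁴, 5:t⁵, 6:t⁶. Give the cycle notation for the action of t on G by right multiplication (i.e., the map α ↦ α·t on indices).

(0 1 2 3 4 5 6)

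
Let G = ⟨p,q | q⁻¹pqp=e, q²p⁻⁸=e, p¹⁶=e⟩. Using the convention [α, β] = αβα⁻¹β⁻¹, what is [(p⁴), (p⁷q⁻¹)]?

[(p⁴), (p⁷q⁻¹)] = (p⁴)·(p⁷q⁻¹)·(p⁴)⁻¹·(p⁷q⁻¹)⁻¹.
  (p⁴) · (p⁷q⁻¹) = p³q
  (p³q) · (p¹²) = p⁷q
  (p⁷q) · (p⁷q) = p⁸

Answer: p⁸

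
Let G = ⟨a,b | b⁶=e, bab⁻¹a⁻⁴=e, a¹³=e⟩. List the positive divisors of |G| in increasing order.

|G| = 78 = 2 · 3 · 13. By Lagrange's theorem the order of any subgroup divides 78; the divisors of 78 are 1, 2, 3, 6, 13, 26, 39, 78.

Answer: 1, 2, 3, 6, 13, 26, 39, 78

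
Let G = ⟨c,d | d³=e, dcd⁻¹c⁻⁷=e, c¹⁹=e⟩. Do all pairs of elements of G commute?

c·d = cd but d·c = c⁷d, so c·d ≠ d·c and G is not abelian.

Answer: No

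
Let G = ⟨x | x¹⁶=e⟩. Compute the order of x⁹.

Compute successive powers until reaching e:
  (x⁹)¹ = x⁹, (x⁹)² = x², (x⁹)³ = x¹¹, (x⁹)⁴ = x⁴, (x⁹)⁵ = x¹³, (x⁹)⁶ = x⁶, (x⁹)⁷ = x¹⁵, (x⁹)⁸ = x⁸, (x⁹)⁹ = x, (x⁹)¹⁰ = x¹⁰, (x⁹)¹¹ = x³, (x⁹)¹² = x¹², (x⁹)¹³ = x⁵, (x⁹)¹⁴ = x¹⁴, (x⁹)¹⁵ = x⁷, (x⁹)¹⁶ = e.
The smallest positive k with (x⁹)ᵏ = e is 16.

Answer: 16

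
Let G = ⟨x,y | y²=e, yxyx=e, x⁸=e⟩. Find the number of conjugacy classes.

The conjugacy classes (representative and size) are:
  [e] (size 1), [x] (size 2), [x⁶] (size 2), [x³] (size 2), [x⁴] (size 1), [y] (size 4), [x⁵y] (size 4).
Class equation: 1 + 2 + 2 + 2 + 1 + 4 + 4 = 16 = |G|. So G has 7 conjugacy classes.

Answer: 7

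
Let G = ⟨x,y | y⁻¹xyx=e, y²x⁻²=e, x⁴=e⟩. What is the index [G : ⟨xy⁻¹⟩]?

First find ord(xy⁻¹) by computing successive powers:
  (xy⁻¹)¹ = xy⁻¹, (xy⁻¹)² = x², (xy⁻¹)³ = xy, (xy⁻¹)⁴ = e.
So |⟨xy⁻¹⟩| = ord(xy⁻¹) = 4. With |G| = 8, by Lagrange [G : ⟨xy⁻¹⟩] = 8/4 = 2.

Answer: 2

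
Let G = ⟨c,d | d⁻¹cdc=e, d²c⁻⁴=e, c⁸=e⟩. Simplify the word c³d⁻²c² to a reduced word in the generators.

Multiply left to right, reducing at each step:
  (c³) · d⁻² = c⁷
  (c⁷) · c² = c

Answer: c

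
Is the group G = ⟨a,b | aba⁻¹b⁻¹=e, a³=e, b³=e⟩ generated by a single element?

|G| = 9, but the maximum element order in G is 3 < 9. No single element generates all of G, so G is not cyclic.

Answer: No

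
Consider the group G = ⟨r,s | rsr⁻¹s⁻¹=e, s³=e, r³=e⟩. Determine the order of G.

Enumerate words in the generators, reducing via the relations: the distinct elements are
  {e, r, s, rs, r², s², rs², r²s, r²s²}.
No further products give new elements, so |G| = 9.

Answer: 9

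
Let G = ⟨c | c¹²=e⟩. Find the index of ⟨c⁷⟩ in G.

First find ord(c⁷) by computing successive powers:
  (c⁷)¹ = c⁷, (c⁷)² = c², (c⁷)³ = c⁹, (c⁷)⁴ = c⁴, (c⁷)⁵ = c¹¹, (c⁷)⁶ = c⁶, (c⁷)⁷ = c, (c⁷)⁸ = c⁸, (c⁷)⁹ = c³, (c⁷)¹⁰ = c¹⁰, (c⁷)¹¹ = c⁵, (c⁷)¹² = e.
So |⟨c⁷⟩| = ord(c⁷) = 12. With |G| = 12, by Lagrange [G : ⟨c⁷⟩] = 12/12 = 1.

Answer: 1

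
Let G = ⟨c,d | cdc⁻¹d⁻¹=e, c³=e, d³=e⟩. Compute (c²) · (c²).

Compute (c²) · (c²) by multiplying left to right and reducing via the relations at each step:
  (c²) · c² = c

Answer: c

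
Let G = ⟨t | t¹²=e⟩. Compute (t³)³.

Compute successive powers of (t³), reducing at each step:
  (t³)²: (t³) · t³ = t⁶
  (t³)³: (t⁶) · t³ = t⁹

Answer: t⁹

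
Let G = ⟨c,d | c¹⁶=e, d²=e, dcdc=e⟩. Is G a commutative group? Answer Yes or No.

c·d = cd but d·c = c¹⁵d, so c·d ≠ d·c and G is not abelian.

Answer: No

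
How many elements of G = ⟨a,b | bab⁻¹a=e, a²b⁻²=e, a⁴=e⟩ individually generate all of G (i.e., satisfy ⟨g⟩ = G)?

⟨g⟩ = G would require ord(g) = |G| = 8, but the maximum element order in G is 4 < 8. So G is not cyclic and no single element generates it: the count is 0.

Answer: 0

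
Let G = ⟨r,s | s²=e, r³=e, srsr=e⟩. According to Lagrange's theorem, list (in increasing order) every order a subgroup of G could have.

|G| = 6 = 2 · 3. By Lagrange's theorem the order of any subgroup divides 6; the divisors of 6 are 1, 2, 3, 6.

Answer: 1, 2, 3, 6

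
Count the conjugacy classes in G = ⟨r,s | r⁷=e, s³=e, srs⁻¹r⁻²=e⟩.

The conjugacy classes (representative and size) are:
  [e] (size 1), [r²] (size 3), [r⁵] (size 3), [s] (size 7), [s²] (size 7).
Class equation: 1 + 3 + 3 + 7 + 7 = 21 = |G|. So G has 5 conjugacy classes.

Answer: 5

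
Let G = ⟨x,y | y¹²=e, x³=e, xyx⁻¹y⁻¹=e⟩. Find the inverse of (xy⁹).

The order of (xy⁹) is 12 (smallest k with (xy⁹)ᵏ = e), so (xy⁹)⁻¹ = (xy⁹)¹¹ = x²y³.
Check: (xy⁹) · (x²y³) → (xy⁹) · x² = y⁹;   (y⁹) · y³ = e, giving e as required.

Answer: x²y³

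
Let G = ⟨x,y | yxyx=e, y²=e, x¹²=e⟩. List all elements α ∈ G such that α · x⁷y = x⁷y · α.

⟨x⁷y⟩ ⊆ C_G(x⁷y) since powers of x⁷y commute with x⁷y; so |C_G(x⁷y)| ≥ |⟨x⁷y⟩| = 2.
By orbit–stabilizer, |C_G(x⁷y)| = |G| / |conj. class of x⁷y| = 24 / 6 = 4.
The 4 elements commuting with x⁷y are {e, x⁶, xy, x⁷y}.

Answer: {e, x⁶, xy, x⁷y}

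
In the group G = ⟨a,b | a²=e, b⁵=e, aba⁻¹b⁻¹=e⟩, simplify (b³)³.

Compute successive powers of (b³), reducing at each step:
  (b³)²: (b³) · b³ = b
  (b³)³: b · b³ = b⁴

Answer: b⁴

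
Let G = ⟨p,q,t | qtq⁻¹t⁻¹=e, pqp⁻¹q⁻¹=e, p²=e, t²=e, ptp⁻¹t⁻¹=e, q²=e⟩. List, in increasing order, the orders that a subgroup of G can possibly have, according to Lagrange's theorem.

|G| = 8 = 2³. By Lagrange's theorem the order of any subgroup divides 8; the divisors of 8 are 1, 2, 4, 8.

Answer: 1, 2, 4, 8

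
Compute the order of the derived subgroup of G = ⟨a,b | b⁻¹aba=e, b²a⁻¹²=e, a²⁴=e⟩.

G' = [G, G] is generated by all commutators. The generator-pair commutators are: [a, b] = a².
The subgroup they normally generate is {e, a², a⁴, a⁶, a⁸, a¹⁰, a¹², a¹⁴, a¹⁶, a¹⁸, a²⁰, a²²}, of order 12.
Check: |G/G'| = 48/12 = 4 is the order of the abelianisation.

Answer: 12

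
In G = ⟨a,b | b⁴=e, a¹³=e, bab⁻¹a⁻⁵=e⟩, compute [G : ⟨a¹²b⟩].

First find ord(a¹²b) by computing successive powers:
  (a¹²b)¹ = a¹²b, (a¹²b)² = a⁷b², (a¹²b)³ = a⁸b³, (a¹²b)⁴ = e.
So |⟨a¹²b⟩| = ord(a¹²b) = 4. With |G| = 52, by Lagrange [G : ⟨a¹²b⟩] = 52/4 = 13.

Answer: 13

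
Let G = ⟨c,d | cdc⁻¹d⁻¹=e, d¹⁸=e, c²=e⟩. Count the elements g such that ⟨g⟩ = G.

⟨g⟩ = G would require ord(g) = |G| = 36, but the maximum element order in G is 18 < 36. So G is not cyclic and no single element generates it: the count is 0.

Answer: 0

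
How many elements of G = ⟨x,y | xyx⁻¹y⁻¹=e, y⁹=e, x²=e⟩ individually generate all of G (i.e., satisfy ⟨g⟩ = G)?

G is cyclic of order 18. An element generates G iff its order is 18, and a cyclic group of order 18 has exactly φ(18) = 6 such elements.

Answer: 6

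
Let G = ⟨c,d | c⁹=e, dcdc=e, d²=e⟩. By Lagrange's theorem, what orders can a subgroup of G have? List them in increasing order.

|G| = 18 = 2 · 3². By Lagrange's theorem the order of any subgroup divides 18; the divisors of 18 are 1, 2, 3, 6, 9, 18.

Answer: 1, 2, 3, 6, 9, 18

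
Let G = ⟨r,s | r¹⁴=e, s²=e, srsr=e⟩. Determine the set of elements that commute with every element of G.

An element z ∈ Z(G) iff z commutes with every generator.
For example r⁷ is central: (r⁷)·r = r⁸ = r·(r⁷); (r⁷)·s = r⁷s = s·(r⁷).
Whereas r ∉ Z(G) since r·s = rs ≠ r¹³s = s·r.
Checking each of the 28 elements this way gives Z(G) = {e, r⁷}, of order 2.

Answer: {e, r⁷}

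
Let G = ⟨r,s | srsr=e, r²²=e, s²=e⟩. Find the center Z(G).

An element z ∈ Z(G) iff z commutes with every generator.
For example r¹¹ is central: (r¹¹)·r = r¹² = r·(r¹¹); (r¹¹)·s = r¹¹s = s·(r¹¹).
Whereas r ∉ Z(G) since r·s = rs ≠ r²¹s = s·r.
Checking each of the 44 elements this way gives Z(G) = {e, r¹¹}, of order 2.

Answer: {e, r¹¹}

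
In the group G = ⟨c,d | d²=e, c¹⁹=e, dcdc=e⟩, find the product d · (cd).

Compute d · (cd) by multiplying left to right and reducing via the relations at each step:
  d · c = c¹⁸d
  (c¹⁸d) · d = c¹⁸

Answer: c¹⁸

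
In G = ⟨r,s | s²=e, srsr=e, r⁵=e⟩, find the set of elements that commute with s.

⟨s⟩ ⊆ C_G(s) since powers of s commute with s; so |C_G(s)| ≥ |⟨s⟩| = 2.
By orbit–stabilizer, |C_G(s)| = |G| / |conj. class of s| = 10 / 5 = 2.
The 2 elements commuting with s are {e, s}.

Answer: {e, s}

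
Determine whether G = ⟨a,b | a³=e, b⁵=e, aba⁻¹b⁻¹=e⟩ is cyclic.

|G| = 15. The element ab has order 15 (its powers give 15 distinct elements), so ⟨ab⟩ = G and G is cyclic.

Answer: Yes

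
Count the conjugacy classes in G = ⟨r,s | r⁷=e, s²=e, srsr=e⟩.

The conjugacy classes (representative and size) are:
  [e] (size 1), [r⁶] (size 2), [r⁵] (size 2), [r⁴] (size 2), [rs] (size 7).
Class equation: 1 + 2 + 2 + 2 + 7 = 14 = |G|. So G has 5 conjugacy classes.

Answer: 5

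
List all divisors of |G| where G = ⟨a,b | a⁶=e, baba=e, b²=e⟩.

|G| = 12 = 2² · 3. By Lagrange's theorem the order of any subgroup divides 12; the divisors of 12 are 1, 2, 3, 4, 6, 12.

Answer: 1, 2, 3, 4, 6, 12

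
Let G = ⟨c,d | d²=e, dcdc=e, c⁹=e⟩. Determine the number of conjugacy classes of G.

The conjugacy classes (representative and size) are:
  [e] (size 1), [c⁸] (size 2), [c⁷] (size 2), [c⁶] (size 2), [c⁵] (size 2), [c⁴d] (size 9).
Class equation: 1 + 2 + 2 + 2 + 2 + 9 = 18 = |G|. So G has 6 conjugacy classes.

Answer: 6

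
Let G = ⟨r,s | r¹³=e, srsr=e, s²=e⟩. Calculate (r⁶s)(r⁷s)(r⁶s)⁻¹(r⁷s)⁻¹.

[(r⁶s), (r⁷s)] = (r⁶s)·(r⁷s)·(r⁶s)⁻¹·(r⁷s)⁻¹.
  (r⁶s) · (r⁷s) = r¹²
  (r¹²) · (r⁶s) = r⁵s
  (r⁵s) · (r⁷s) = r¹¹

Answer: r¹¹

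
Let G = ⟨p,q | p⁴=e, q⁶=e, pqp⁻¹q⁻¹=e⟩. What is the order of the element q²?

Compute successive powers until reaching e:
  (q²)¹ = q², (q²)² = q⁴, (q²)³ = e.
The smallest positive k with (q²)ᵏ = e is 3.

Answer: 3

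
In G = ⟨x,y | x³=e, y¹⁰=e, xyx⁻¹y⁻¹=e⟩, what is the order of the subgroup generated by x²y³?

|⟨x²y³⟩| equals the order of x²y³. Compute successive powers until reaching e:
  (x²y³)¹ = x²y³, (x²y³)² = xy⁶, (x²y³)³ = y⁹, (x²y³)⁴ = x²y², (x²y³)⁵ = xy⁵, (x²y³)⁶ = y⁸, (x²y³)⁷ = x²y, (x²y³)⁸ = xy⁴, (x²y³)⁹ = y⁷, (x²y³)¹⁰ = x², (x²y³)¹¹ = xy³, (x²y³)¹² = y⁶, (x²y³)¹³ = x²y⁹, (x²y³)¹⁴ = xy², (x²y³)¹⁵ = y⁵, (x²y³)¹⁶ = x²y⁸, (x²y³)¹⁷ = xy, (x²y³)¹⁸ = y⁴, (x²y³)¹⁹ = x²y⁷, (x²y³)²⁰ = x, (x²y³)²¹ = y³, (x²y³)²² = x²y⁶, (x²y³)²³ = xy⁹, (x²y³)²⁴ = y², (x²y³)²⁵ = x²y⁵, (x²y³)²⁶ = xy⁸, (x²y³)²⁷ = y, (x²y³)²⁸ = x²y⁴, (x²y³)²⁹ = xy⁷, (x²y³)³⁰ = e.
The smallest positive k with (x²y³)ᵏ = e is 30, so |⟨x²y³⟩| = 30.

Answer: 30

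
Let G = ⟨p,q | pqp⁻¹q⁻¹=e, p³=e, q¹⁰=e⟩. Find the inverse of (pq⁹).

The order of (pq⁹) is 30 (smallest k with (pq⁹)ᵏ = e), so (pq⁹)⁻¹ = (pq⁹)²⁹ = p²q.
Check: (pq⁹) · (p²q) → (pq⁹) · p² = q⁹;   (q⁹) · q = e, giving e as required.

Answer: p²q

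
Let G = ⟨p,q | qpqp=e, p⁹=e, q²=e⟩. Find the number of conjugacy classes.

The conjugacy classes (representative and size) are:
  [e] (size 1), [p⁸] (size 2), [p⁷] (size 2), [p⁶] (size 2), [p⁵] (size 2), [p⁴q] (size 9).
Class equation: 1 + 2 + 2 + 2 + 2 + 9 = 18 = |G|. So G has 6 conjugacy classes.

Answer: 6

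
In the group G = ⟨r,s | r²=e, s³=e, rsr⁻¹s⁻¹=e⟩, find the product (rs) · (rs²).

Compute (rs) · (rs²) by multiplying left to right and reducing via the relations at each step:
  (rs) · r = s
  s · s² = e

Answer: e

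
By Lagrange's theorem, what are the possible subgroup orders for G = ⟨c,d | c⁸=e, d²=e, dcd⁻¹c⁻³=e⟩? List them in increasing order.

|G| = 16 = 2⁴. By Lagrange's theorem the order of any subgroup divides 16; the divisors of 16 are 1, 2, 4, 8, 16.

Answer: 1, 2, 4, 8, 16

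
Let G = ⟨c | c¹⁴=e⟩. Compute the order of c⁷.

Compute successive powers until reaching e:
  (c⁷)¹ = c⁷, (c⁷)² = e.
The smallest positive k with (c⁷)ᵏ = e is 2.

Answer: 2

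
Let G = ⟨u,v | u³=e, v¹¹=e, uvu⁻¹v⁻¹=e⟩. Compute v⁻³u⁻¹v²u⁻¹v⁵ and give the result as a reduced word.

Multiply left to right, reducing at each step:
  (v⁸) · u⁻¹ = u²v⁸
  (u²v⁸) · v² = u²v¹⁰
  (u²v¹⁰) · u⁻¹ = uv¹⁰
  (uv¹⁰) · v⁵ = uv⁴

Answer: uv⁴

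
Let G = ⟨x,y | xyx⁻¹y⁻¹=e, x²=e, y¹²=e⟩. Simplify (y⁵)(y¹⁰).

Compute (y⁵) · (y¹⁰) by multiplying left to right and reducing via the relations at each step:
  (y⁵) · y¹⁰ = y³

Answer: y³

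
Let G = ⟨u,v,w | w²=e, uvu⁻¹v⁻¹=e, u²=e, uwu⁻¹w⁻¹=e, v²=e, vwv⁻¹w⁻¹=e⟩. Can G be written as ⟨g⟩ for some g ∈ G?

|G| = 8, but the maximum element order in G is 2 < 8. No single element generates all of G, so G is not cyclic.

Answer: No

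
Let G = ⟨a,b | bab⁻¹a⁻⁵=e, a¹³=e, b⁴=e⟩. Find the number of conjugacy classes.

The conjugacy classes (representative and size) are:
  [e] (size 1), [a] (size 4), [a²] (size 4), [a⁹] (size 4), [a¹²b] (size 13), [a⁴b²] (size 13), [a¹²b³] (size 13).
Class equation: 1 + 4 + 4 + 4 + 13 + 13 + 13 = 52 = |G|. So G has 7 conjugacy classes.

Answer: 7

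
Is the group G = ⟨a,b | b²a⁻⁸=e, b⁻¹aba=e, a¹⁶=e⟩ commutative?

a·b = ab but b·a = a⁷b⁻¹, so a·b ≠ b·a and G is not abelian.

Answer: No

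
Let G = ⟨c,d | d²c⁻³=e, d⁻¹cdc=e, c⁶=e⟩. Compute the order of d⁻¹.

Compute successive powers until reaching e:
  (d⁻¹)¹ = d⁻¹, (d⁻¹)² = c³, (d⁻¹)³ = d, (d⁻¹)⁴ = e.
The smallest positive k with (d⁻¹)ᵏ = e is 4.

Answer: 4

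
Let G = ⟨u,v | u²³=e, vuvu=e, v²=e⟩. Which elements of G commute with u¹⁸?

⟨u¹⁸⟩ ⊆ C_G(u¹⁸) since powers of u¹⁸ commute with u¹⁸; so |C_G(u¹⁸)| ≥ |⟨u¹⁸⟩| = 23.
By orbit–stabilizer, |C_G(u¹⁸)| = |G| / |conj. class of u¹⁸| = 46 / 2 = 23.
The 23 elements commuting with u¹⁸ are {e, u, u², u³, u⁴, u⁵, u⁶, u⁷, u⁸, u⁹, u¹⁰, u¹¹, u¹², u¹³, u¹⁴, u¹⁵, u¹⁶, u¹⁷, u¹⁸, u¹⁹, u²⁰, u²¹, u²²}.

Answer: {e, u, u², u³, u⁴, u⁵, u⁶, u⁷, u⁸, u⁹, u¹⁰, u¹¹, u¹², u¹³, u¹⁴, u¹⁵, u¹⁶, u¹⁷, u¹⁸, u¹⁹, u²⁰, u²¹, u²²}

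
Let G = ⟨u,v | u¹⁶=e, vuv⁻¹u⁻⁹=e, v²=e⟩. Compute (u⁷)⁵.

Compute successive powers of (u⁷), reducing at each step:
  (u⁷)²: (u⁷) · u⁷ = u¹⁴
  (u⁷)³: (u¹⁴) · u⁷ = u⁵
  (u⁷)⁴: (u⁵) · u⁷ = u¹²
  (u⁷)⁵: (u¹²) · u⁷ = u³

Answer: u³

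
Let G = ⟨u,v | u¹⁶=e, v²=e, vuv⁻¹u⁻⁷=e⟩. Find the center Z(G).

An element z ∈ Z(G) iff z commutes with every generator.
For example u⁸ is central: (u⁸)·u = u⁹ = u·(u⁸); (u⁸)·v = u⁸v = v·(u⁸).
Whereas u ∉ Z(G) since u·v = uv ≠ u⁷v = v·u.
Checking each of the 32 elements this way gives Z(G) = {e, u⁸}, of order 2.

Answer: {e, u⁸}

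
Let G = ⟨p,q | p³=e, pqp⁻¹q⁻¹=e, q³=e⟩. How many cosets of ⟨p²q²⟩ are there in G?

First find ord(p²q²) by computing successive powers:
  (p²q²)¹ = p²q², (p²q²)² = pq, (p²q²)³ = e.
So |⟨p²q²⟩| = ord(p²q²) = 3. With |G| = 9, by Lagrange [G : ⟨p²q²⟩] = 9/3 = 3.

Answer: 3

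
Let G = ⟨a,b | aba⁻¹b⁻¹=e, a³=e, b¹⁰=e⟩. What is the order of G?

Enumerate words in the generators, reducing via the relations: the distinct elements are
  {a, b, e, ab, a², b², b³, b⁴, b⁵, b⁶, b⁷, b⁸, b⁹, ab², ab³, ab⁴, ab⁵, ab⁶, ab⁷, ab⁸, ab⁹, a²b, a²b², a²b³, a²b⁴, a²b⁵, a²b⁶, a²b⁷, a²b⁸, a²b⁹}.
No further products give new elements, so |G| = 30.

Answer: 30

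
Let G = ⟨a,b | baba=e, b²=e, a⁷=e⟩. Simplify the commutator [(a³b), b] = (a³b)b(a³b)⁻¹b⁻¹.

[(a³b), b] = (a³b)·b·(a³b)⁻¹·b⁻¹.
  (a³b) · b = a³
  (a³) · (a³b) = a⁶b
  (a⁶b) · b = a⁶

Answer: a⁶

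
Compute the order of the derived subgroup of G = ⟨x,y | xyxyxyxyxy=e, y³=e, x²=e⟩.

G' = [G, G] is generated by all commutators. The generator-pair commutators are: [x, y] = xyxy².
The subgroup they normally generate is {e, x, y, y², xy, xyx, xyxy, xyxyx, y²xy²x, y²xy², y²x, xy², yx, yxy, yxyx, xy²xy²x, xy²xy², xy²x, y²xy, y²xyx, y²xyxy, yxy²xy², yxy²x, yxy², xyxy², xy²xy, xy²xyx, xy²xyxy, xyxy²xy², xyxy²x, y²xy²xy, xyxy²xy, xyxy²xyx, xyxy²xyxy, y²xy²xyxy², y²xy²xyx, y²xy²xyxy, y²xyxy²xy², y²xyxy²x, y²xyxy², yxyxy², yxy²xy, yxy²xyx, yxy²xyxy, yxyxy²xy², yxyxy²x, yxyxy²xy, xy²xyxy²xy², xy²xyxy²x, xy²xyxy², y²xyxy²xy, y²xyxy²xyx, yxy²xyxy²x, yxy²xyxy², xy²xyxy²xy, xy²xyxy²xyx, xyxy²xyxy²x, xyxy²xyxy², xyxy²xyxy²xy, yxy²xyxy²xy}, of order 60.
Check: |G/G'| = 60/60 = 1 is the order of the abelianisation.

Answer: 60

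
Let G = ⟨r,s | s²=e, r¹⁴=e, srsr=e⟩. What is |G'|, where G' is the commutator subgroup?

G' = [G, G] is generated by all commutators. The generator-pair commutators are: [r, s] = r².
The subgroup they normally generate is {e, r², r⁴, r⁶, r⁸, r¹⁰, r¹²}, of order 7.
Check: |G/G'| = 28/7 = 4 is the order of the abelianisation.

Answer: 7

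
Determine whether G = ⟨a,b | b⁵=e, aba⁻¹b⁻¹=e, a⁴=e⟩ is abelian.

Each pair of generators commutes: a·b = ab = b·a. Since the generators pairwise commute, every element of G commutes with every other, so G is abelian.

Answer: Yes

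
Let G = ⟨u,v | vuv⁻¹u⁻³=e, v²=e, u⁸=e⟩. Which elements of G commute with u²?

⟨u²⟩ ⊆ C_G(u²) since powers of u² commute with u²; so |C_G(u²)| ≥ |⟨u²⟩| = 4.
By orbit–stabilizer, |C_G(u²)| = |G| / |conj. class of u²| = 16 / 2 = 8.
The 8 elements commuting with u² are {e, u, u², u³, u⁴, u⁵, u⁶, u⁷}.

Answer: {e, u, u², u³, u⁴, u⁵, u⁶, u⁷}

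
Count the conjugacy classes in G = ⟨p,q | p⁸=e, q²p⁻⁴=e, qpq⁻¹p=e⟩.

The conjugacy classes (representative and size) are:
  [e] (size 1), [p⁷] (size 2), [p²] (size 2), [p⁵] (size 2), [p⁴] (size 1), [p²q⁻¹] (size 4), [p³q] (size 4).
Class equation: 1 + 2 + 2 + 2 + 1 + 4 + 4 = 16 = |G|. So G has 7 conjugacy classes.

Answer: 7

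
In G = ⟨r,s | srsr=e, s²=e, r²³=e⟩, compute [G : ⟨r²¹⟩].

First find ord(r²¹) by computing successive powers:
  (r²¹)¹ = r²¹, (r²¹)² = r¹⁹, (r²¹)³ = r¹⁷, (r²¹)⁴ = r¹⁵, (r²¹)⁵ = r¹³, (r²¹)⁶ = r¹¹, (r²¹)⁷ = r⁹, (r²¹)⁸ = r⁷, (r²¹)⁹ = r⁵, (r²¹)¹⁰ = r³, (r²¹)¹¹ = r, (r²¹)¹² = r²², (r²¹)¹³ = r²⁰, (r²¹)¹⁴ = r¹⁸, (r²¹)¹⁵ = r¹⁶, (r²¹)¹⁶ = r¹⁴, (r²¹)¹⁷ = r¹², (r²¹)¹⁸ = r¹⁰, (r²¹)¹⁹ = r⁸, (r²¹)²⁰ = r⁶, (r²¹)²¹ = r⁴, (r²¹)²² = r², (r²¹)²³ = e.
So |⟨r²¹⟩| = ord(r²¹) = 23. With |G| = 46, by Lagrange [G : ⟨r²¹⟩] = 46/23 = 2.

Answer: 2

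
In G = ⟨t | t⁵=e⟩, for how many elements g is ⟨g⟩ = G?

G is cyclic of order 5. An element generates G iff its order is 5, and a cyclic group of order 5 has exactly φ(5) = 4 such elements.

Answer: 4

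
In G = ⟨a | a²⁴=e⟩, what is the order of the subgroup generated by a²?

|⟨a²⟩| equals the order of a². Compute successive powers until reaching e:
  (a²)¹ = a², (a²)² = a⁴, (a²)³ = a⁶, (a²)⁴ = a⁸, (a²)⁵ = a¹⁰, (a²)⁶ = a¹², (a²)⁷ = a¹⁴, (a²)⁸ = a¹⁶, (a²)⁹ = a¹⁸, (a²)¹⁰ = a²⁰, (a²)¹¹ = a²², (a²)¹² = e.
The smallest positive k with (a²)ᵏ = e is 12, so |⟨a²⟩| = 12.

Answer: 12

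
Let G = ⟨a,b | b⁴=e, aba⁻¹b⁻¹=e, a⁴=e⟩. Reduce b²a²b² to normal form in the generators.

Multiply left to right, reducing at each step:
  (b²) · a² = a²b²
  (a²b²) · b² = a²

Answer: a²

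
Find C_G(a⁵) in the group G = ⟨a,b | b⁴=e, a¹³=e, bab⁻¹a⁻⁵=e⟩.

⟨a⁵⟩ ⊆ C_G(a⁵) since powers of a⁵ commute with a⁵; so |C_G(a⁵)| ≥ |⟨a⁵⟩| = 13.
By orbit–stabilizer, |C_G(a⁵)| = |G| / |conj. class of a⁵| = 52 / 4 = 13.
The 13 elements commuting with a⁵ are {e, a, a², a³, a⁴, a⁵, a⁶, a⁷, a⁸, a⁹, a¹⁰, a¹¹, a¹²}.

Answer: {e, a, a², a³, a⁴, a⁵, a⁶, a⁷, a⁸, a⁹, a¹⁰, a¹¹, a¹²}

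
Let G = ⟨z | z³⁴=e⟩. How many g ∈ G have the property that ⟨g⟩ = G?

G is cyclic of order 34. An element generates G iff its order is 34, and a cyclic group of order 34 has exactly φ(34) = 16 such elements.

Answer: 16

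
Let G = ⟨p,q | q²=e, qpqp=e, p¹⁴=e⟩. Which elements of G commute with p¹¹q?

⟨p¹¹q⟩ ⊆ C_G(p¹¹q) since powers of p¹¹q commute with p¹¹q; so |C_G(p¹¹q)| ≥ |⟨p¹¹q⟩| = 2.
By orbit–stabilizer, |C_G(p¹¹q)| = |G| / |conj. class of p¹¹q| = 28 / 7 = 4.
The 4 elements commuting with p¹¹q are {e, p⁷, p⁴q, p¹¹q}.

Answer: {e, p⁷, p⁴q, p¹¹q}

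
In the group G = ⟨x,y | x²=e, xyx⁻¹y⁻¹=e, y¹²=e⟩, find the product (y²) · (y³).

Compute (y²) · (y³) by multiplying left to right and reducing via the relations at each step:
  (y²) · y³ = y⁵

Answer: y⁵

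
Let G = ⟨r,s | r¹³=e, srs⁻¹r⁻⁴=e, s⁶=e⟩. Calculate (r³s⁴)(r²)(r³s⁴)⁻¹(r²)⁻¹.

[(r³s⁴), (r²)] = (r³s⁴)·(r²)·(r³s⁴)⁻¹·(r²)⁻¹.
  (r³s⁴) · (r²) = r⁸s⁴
  (r⁸s⁴) · (r⁴s²) = r⁵
  (r⁵) · (r¹¹) = r³

Answer: r³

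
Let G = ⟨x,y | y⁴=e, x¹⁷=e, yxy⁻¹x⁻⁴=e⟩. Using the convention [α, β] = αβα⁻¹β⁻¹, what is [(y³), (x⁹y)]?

[(y³), (x⁹y)] = (y³)·(x⁹y)·(y³)⁻¹·(x⁹y)⁻¹.
  (y³) · (x⁹y) = x¹⁵
  (x¹⁵) · y = x¹⁵y
  (x¹⁵y) · (x²y³) = x⁶

Answer: x⁶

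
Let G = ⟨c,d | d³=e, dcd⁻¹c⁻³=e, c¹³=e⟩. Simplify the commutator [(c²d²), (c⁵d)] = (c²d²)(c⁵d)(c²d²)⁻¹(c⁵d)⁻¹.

[(c²d²), (c⁵d)] = (c²d²)·(c⁵d)·(c²d²)⁻¹·(c⁵d)⁻¹.
  (c²d²) · (c⁵d) = c⁸
  (c⁸) · (c⁷d) = c²d
  (c²d) · (c⁷d²) = c¹⁰

Answer: c¹⁰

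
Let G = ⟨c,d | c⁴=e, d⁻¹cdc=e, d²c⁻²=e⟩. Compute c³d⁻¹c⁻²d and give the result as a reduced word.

Multiply left to right, reducing at each step:
  (c³) · d⁻¹ = cd
  (cd) · c⁻² = cd⁻¹
  (cd⁻¹) · d = c

Answer: c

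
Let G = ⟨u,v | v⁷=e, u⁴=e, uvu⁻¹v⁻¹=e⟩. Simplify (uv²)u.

Compute (uv²) · u by multiplying left to right and reducing via the relations at each step:
  (uv²) · u = u²v²

Answer: u²v²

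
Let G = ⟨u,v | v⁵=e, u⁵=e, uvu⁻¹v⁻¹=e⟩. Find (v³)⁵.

Compute successive powers of (v³), reducing at each step:
  (v³)²: (v³) · v³ = v
  (v³)³: v · v³ = v⁴
  (v³)⁴: (v⁴) · v³ = v²
  (v³)⁵: (v²) · v³ = e

Answer: e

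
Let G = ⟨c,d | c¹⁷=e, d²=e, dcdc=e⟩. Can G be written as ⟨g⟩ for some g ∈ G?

Every cyclic group is abelian. But c·d = cd while d·c = c¹⁶d, so c·d ≠ d·c and G is not abelian. Hence G is not cyclic.

Answer: No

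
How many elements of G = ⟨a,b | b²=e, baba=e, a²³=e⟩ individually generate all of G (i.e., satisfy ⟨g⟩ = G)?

⟨g⟩ = G would require ord(g) = |G| = 46, but the maximum element order in G is 23 < 46. So G is not cyclic and no single element generates it: the count is 0.

Answer: 0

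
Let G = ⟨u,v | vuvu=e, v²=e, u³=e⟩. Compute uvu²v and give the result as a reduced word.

Multiply left to right, reducing at each step:
  u · v = uv
  (uv) · u² = u²v
  (u²v) · v = u²

Answer: u²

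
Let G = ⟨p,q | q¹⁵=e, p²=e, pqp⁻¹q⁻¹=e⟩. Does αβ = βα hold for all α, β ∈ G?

Each pair of generators commutes: p·q = pq = q·p. Since the generators pairwise commute, every element of G commutes with every other, so G is abelian.

Answer: Yes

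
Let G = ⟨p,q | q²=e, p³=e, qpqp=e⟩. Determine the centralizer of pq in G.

⟨pq⟩ ⊆ C_G(pq) since powers of pq commute with pq; so |C_G(pq)| ≥ |⟨pq⟩| = 2.
By orbit–stabilizer, |C_G(pq)| = |G| / |conj. class of pq| = 6 / 3 = 2.
The 2 elements commuting with pq are {e, pq}.

Answer: {e, pq}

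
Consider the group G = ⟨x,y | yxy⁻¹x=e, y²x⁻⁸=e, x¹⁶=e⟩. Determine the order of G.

Enumerate words in the generators, reducing via the relations: the distinct elements are
  {e, x, y, xy, x², x³, x⁴, x⁵, x⁶, x⁷, x⁸, x⁹, x²y, x³y, x¹², x¹³, x¹¹, x¹⁰, x¹⁴, x¹⁵, x⁴y, x⁵y, x⁶y, x⁷y, y⁻¹, xy⁻¹, x²y⁻¹, x³y⁻¹, x⁴y⁻¹, x⁵y⁻¹, x⁶y⁻¹, x⁷y⁻¹}.
No further products give new elements, so |G| = 32.

Answer: 32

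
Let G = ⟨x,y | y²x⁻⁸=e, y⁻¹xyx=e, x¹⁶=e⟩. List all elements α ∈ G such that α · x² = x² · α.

⟨x²⟩ ⊆ C_G(x²) since powers of x² commute with x²; so |C_G(x²)| ≥ |⟨x²⟩| = 8.
By orbit–stabilizer, |C_G(x²)| = |G| / |conj. class of x²| = 32 / 2 = 16.
The 16 elements commuting with x² are {e, x, x², x³, x⁴, x⁵, x⁶, x⁷, x⁸, x⁹, x¹⁰, x¹¹, x¹², x¹³, x¹⁴, x¹⁵}.

Answer: {e, x, x², x³, x⁴, x⁵, x⁶, x⁷, x⁸, x⁹, x¹⁰, x¹¹, x¹², x¹³, x¹⁴, x¹⁵}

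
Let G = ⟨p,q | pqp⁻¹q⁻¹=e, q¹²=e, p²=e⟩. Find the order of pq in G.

Compute successive powers until reaching e:
  (pq)¹ = pq, (pq)² = q², (pq)³ = pq³, (pq)⁴ = q⁴, (pq)⁵ = pq⁵, (pq)⁶ = q⁶, (pq)⁷ = pq⁷, (pq)⁸ = q⁸, (pq)⁹ = pq⁹, (pq)¹⁰ = q¹⁰, (pq)¹¹ = pq¹¹, (pq)¹² = e.
The smallest positive k with (pq)ᵏ = e is 12.

Answer: 12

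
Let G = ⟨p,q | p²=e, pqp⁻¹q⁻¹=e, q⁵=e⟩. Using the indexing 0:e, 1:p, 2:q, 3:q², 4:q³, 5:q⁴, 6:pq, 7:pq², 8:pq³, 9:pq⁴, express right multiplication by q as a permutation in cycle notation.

(0 2 3 4 5)(1 6 7 8 9)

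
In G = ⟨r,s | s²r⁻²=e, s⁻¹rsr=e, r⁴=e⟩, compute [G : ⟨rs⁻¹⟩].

First find ord(rs⁻¹) by computing successive powers:
  (rs⁻¹)¹ = rs⁻¹, (rs⁻¹)² = r², (rs⁻¹)³ = rs, (rs⁻¹)⁴ = e.
So |⟨rs⁻¹⟩| = ord(rs⁻¹) = 4. With |G| = 8, by Lagrange [G : ⟨rs⁻¹⟩] = 8/4 = 2.

Answer: 2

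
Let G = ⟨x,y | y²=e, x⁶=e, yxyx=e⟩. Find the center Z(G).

An element z ∈ Z(G) iff z commutes with every generator.
For example x³ is central: (x³)·x = x⁴ = x·(x³); (x³)·y = x³y = y·(x³).
Whereas x ∉ Z(G) since x·y = xy ≠ x⁵y = y·x.
Checking each of the 12 elements this way gives Z(G) = {e, x³}, of order 2.

Answer: {e, x³}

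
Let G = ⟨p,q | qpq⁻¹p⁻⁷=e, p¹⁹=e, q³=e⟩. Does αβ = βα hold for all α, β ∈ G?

p·q = pq but q·p = p⁷q, so p·q ≠ q·p and G is not abelian.

Answer: No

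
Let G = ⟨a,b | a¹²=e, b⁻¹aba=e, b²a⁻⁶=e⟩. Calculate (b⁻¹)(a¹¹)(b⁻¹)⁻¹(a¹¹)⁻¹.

[(b⁻¹), (a¹¹)] = (b⁻¹)·(a¹¹)·(b⁻¹)⁻¹·(a¹¹)⁻¹.
  (b⁻¹) · (a¹¹) = ab⁻¹
  (ab⁻¹) · b = a
  a · a = a²

Answer: a²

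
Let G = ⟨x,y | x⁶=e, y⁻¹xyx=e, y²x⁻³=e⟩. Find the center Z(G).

An element z ∈ Z(G) iff z commutes with every generator.
For example x³ is central: (x³)·x = x⁴ = x·(x³); (x³)·y = y⁻¹ = y·(x³).
Whereas x ∉ Z(G) since x·y = xy ≠ x²y⁻¹ = y·x.
Checking each of the 12 elements this way gives Z(G) = {e, x³}, of order 2.

Answer: {e, x³}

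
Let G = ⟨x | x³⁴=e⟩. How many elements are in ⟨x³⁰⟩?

|⟨x³⁰⟩| equals the order of x³⁰. Compute successive powers until reaching e:
  (x³⁰)¹ = x³⁰, (x³⁰)² = x²⁶, (x³⁰)³ = x²², (x³⁰)⁴ = x¹⁸, (x³⁰)⁵ = x¹⁴, (x³⁰)⁶ = x¹⁰, (x³⁰)⁷ = x⁶, (x³⁰)⁸ = x², (x³⁰)⁹ = x³², (x³⁰)¹⁰ = x²⁸, (x³⁰)¹¹ = x²⁴, (x³⁰)¹² = x²⁰, (x³⁰)¹³ = x¹⁶, (x³⁰)¹⁴ = x¹², (x³⁰)¹⁵ = x⁸, (x³⁰)¹⁶ = x⁴, (x³⁰)¹⁷ = e.
The smallest positive k with (x³⁰)ᵏ = e is 17, so |⟨x³⁰⟩| = 17.

Answer: 17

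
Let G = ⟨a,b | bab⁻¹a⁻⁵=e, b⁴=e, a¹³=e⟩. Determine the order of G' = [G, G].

G' = [G, G] is generated by all commutators. The generator-pair commutators are: [a, b] = a⁹.
The subgroup they normally generate is {e, a, a², a³, a⁴, a⁵, a⁶, a⁷, a⁸, a⁹, a¹⁰, a¹¹, a¹²}, of order 13.
Check: |G/G'| = 52/13 = 4 is the order of the abelianisation.

Answer: 13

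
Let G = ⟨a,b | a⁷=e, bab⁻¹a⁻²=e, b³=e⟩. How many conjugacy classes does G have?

The conjugacy classes (representative and size) are:
  [e] (size 1), [a²] (size 3), [a⁵] (size 3), [b] (size 7), [b²] (size 7).
Class equation: 1 + 3 + 3 + 7 + 7 = 21 = |G|. So G has 5 conjugacy classes.

Answer: 5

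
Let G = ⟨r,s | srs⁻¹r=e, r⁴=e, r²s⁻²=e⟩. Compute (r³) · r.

Compute (r³) · r by multiplying left to right and reducing via the relations at each step:
  (r³) · r = e

Answer: e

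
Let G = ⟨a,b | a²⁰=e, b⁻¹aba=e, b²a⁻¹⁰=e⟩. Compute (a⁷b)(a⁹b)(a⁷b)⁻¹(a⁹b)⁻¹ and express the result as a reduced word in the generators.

[(a⁷b), (a⁹b)] = (a⁷b)·(a⁹b)·(a⁷b)⁻¹·(a⁹b)⁻¹.
  (a⁷b) · (a⁹b) = a⁸
  (a⁸) · (a⁷b⁻¹) = a⁵b
  (a⁵b) · (a⁹b⁻¹) = a¹⁶

Answer: a¹⁶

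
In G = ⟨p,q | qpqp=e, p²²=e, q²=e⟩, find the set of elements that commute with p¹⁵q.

⟨p¹⁵q⟩ ⊆ C_G(p¹⁵q) since powers of p¹⁵q commute with p¹⁵q; so |C_G(p¹⁵q)| ≥ |⟨p¹⁵q⟩| = 2.
By orbit–stabilizer, |C_G(p¹⁵q)| = |G| / |conj. class of p¹⁵q| = 44 / 11 = 4.
The 4 elements commuting with p¹⁵q are {e, p¹¹, p⁴q, p¹⁵q}.

Answer: {e, p¹¹, p⁴q, p¹⁵q}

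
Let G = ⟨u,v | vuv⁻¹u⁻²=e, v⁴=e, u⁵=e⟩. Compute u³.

Compute successive powers of u, reducing at each step:
  u²: u · u = u²
  u³: (u²) · u = u³

Answer: u³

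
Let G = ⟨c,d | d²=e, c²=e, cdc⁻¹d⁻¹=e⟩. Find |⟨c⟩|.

|⟨c⟩| equals the order of c. Compute successive powers until reaching e:
  c¹ = c, c² = e.
The smallest positive k with cᵏ = e is 2, so |⟨c⟩| = 2.

Answer: 2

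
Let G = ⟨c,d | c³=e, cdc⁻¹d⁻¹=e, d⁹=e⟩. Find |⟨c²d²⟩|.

|⟨c²d²⟩| equals the order of c²d². Compute successive powers until reaching e:
  (c²d²)¹ = c²d², (c²d²)² = cd⁴, (c²d²)³ = d⁶, (c²d²)⁴ = c²d⁸, (c²d²)⁵ = cd, (c²d²)⁶ = d³, (c²d²)⁷ = c²d⁵, (c²d²)⁸ = cd⁷, (c²d²)⁹ = e.
The smallest positive k with (c²d²)ᵏ = e is 9, so |⟨c²d²⟩| = 9.

Answer: 9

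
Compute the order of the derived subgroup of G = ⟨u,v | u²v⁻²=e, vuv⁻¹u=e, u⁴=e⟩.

G' = [G, G] is generated by all commutators. The generator-pair commutators are: [u, v] = u².
The subgroup they normally generate is {e, u²}, of order 2.
Check: |G/G'| = 8/2 = 4 is the order of the abelianisation.

Answer: 2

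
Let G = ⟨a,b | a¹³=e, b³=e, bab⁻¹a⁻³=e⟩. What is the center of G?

An element z ∈ Z(G) iff z commutes with every generator.
For example e is central: e·a = a = a·e; e·b = b = b·e.
Whereas a ∉ Z(G) since a·b = ab ≠ a³b = b·a.
Checking each of the 39 elements this way gives Z(G) = {e}, of order 1.

Answer: {e}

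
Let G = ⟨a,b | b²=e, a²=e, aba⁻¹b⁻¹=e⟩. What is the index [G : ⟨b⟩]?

First find ord(b) by computing successive powers:
  b¹ = b, b² = e.
So |⟨b⟩| = ord(b) = 2. With |G| = 4, by Lagrange [G : ⟨b⟩] = 4/2 = 2.

Answer: 2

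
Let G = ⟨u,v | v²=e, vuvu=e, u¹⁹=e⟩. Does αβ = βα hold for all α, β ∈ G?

u·v = uv but v·u = u¹⁸v, so u·v ≠ v·u and G is not abelian.

Answer: No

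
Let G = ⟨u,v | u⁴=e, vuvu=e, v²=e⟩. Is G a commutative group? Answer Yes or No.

u·v = uv but v·u = u³v, so u·v ≠ v·u and G is not abelian.

Answer: No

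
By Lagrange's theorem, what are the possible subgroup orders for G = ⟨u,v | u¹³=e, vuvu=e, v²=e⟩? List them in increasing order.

|G| = 26 = 2 · 13. By Lagrange's theorem the order of any subgroup divides 26; the divisors of 26 are 1, 2, 13, 26.

Answer: 1, 2, 13, 26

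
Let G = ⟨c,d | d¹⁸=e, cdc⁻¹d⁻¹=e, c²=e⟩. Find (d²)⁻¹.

The order of (d²) is 9 (smallest k with (d²)ᵏ = e), so (d²)⁻¹ = (d²)⁸ = d¹⁶.
Check: (d²) · (d¹⁶) → (d²) · d¹⁶ = e, giving e as required.

Answer: d¹⁶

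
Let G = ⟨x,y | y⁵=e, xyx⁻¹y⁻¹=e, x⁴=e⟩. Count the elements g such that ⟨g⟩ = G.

G is cyclic of order 20. An element generates G iff its order is 20, and a cyclic group of order 20 has exactly φ(20) = 8 such elements.

Answer: 8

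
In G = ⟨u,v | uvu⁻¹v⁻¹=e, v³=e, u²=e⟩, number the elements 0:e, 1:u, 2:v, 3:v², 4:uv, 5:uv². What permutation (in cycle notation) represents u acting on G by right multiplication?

(0 1)(2 4)(3 5)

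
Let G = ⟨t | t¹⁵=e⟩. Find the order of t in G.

Compute successive powers until reaching e:
  t¹ = t, t² = t², t³ = t³, t⁴ = t⁴, t⁵ = t⁵, t⁶ = t⁶, t⁷ = t⁷, t⁸ = t⁸, t⁹ = t⁹, t¹⁰ = t¹⁰, t¹¹ = t¹¹, t¹² = t¹², t¹³ = t¹³, t¹⁴ = t¹⁴, t¹⁵ = e.
The smallest positive k with tᵏ = e is 15.

Answer: 15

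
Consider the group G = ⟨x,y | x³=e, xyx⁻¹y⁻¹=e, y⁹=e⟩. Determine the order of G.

Enumerate words in the generators, reducing via the relations: the distinct elements are
  {e, x, y, xy, x², y², y³, y⁴, y⁵, y⁶, y⁷, y⁸, xy², xy³, xy⁴, xy⁵, xy⁶, xy⁷, xy⁸, x²y, x²y², x²y³, x²y⁴, x²y⁵, x²y⁶, x²y⁷, x²y⁸}.
No further products give new elements, so |G| = 27.

Answer: 27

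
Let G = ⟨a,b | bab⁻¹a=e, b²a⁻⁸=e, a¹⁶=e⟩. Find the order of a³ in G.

Compute successive powers until reaching e:
  (a³)¹ = a³, (a³)² = a⁶, (a³)³ = a⁹, (a³)⁴ = a¹², (a³)⁵ = a¹⁵, (a³)⁶ = a², (a³)⁷ = a⁵, (a³)⁸ = a⁸, (a³)⁹ = a¹¹, (a³)¹⁰ = a¹⁴, (a³)¹¹ = a, (a³)¹² = a⁴, (a³)¹³ = a⁷, (a³)¹⁴ = a¹⁰, (a³)¹⁵ = a¹³, (a³)¹⁶ = e.
The smallest positive k with (a³)ᵏ = e is 16.

Answer: 16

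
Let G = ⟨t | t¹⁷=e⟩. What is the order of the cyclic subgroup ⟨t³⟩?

|⟨t³⟩| equals the order of t³. Compute successive powers until reaching e:
  (t³)¹ = t³, (t³)² = t⁶, (t³)³ = t⁹, (t³)⁴ = t¹², (t³)⁵ = t¹⁵, (t³)⁶ = t, (t³)⁷ = t⁴, (t³)⁸ = t⁷, (t³)⁹ = t¹⁰, (t³)¹⁰ = t¹³, (t³)¹¹ = t¹⁶, (t³)¹² = t², (t³)¹³ = t⁵, (t³)¹⁴ = t⁸, (t³)¹⁵ = t¹¹, (t³)¹⁶ = t¹⁴, (t³)¹⁷ = e.
The smallest positive k with (t³)ᵏ = e is 17, so |⟨t³⟩| = 17.

Answer: 17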